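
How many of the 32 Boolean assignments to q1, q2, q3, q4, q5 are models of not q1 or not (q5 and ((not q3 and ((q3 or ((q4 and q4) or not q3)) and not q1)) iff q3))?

Initial set: {T (not q1 or not (q5 and ((not q3 and ((q3 or ((q4 and q4) or not q3)) and not q1)) iff q3)))}.
T (not q1 or not (q5 and ((not q3 and ((q3 or ((q4 and q4) or not q3)) and not q1)) iff q3))): β-rule — branch into T not q1  //  T not (q5 and ((not q3 and ((q3 or ((q4 and q4) or not q3)) and not q1)) iff q3)).
  branch 1 (add T not q1):
    ○ open, literals {q1=0}.
  branch 2 (add T not (q5 and ((not q3 and ((q3 or ((q4 and q4) or not q3)) and not q1)) iff q3))):
    T not (q5 and ((not q3 and ((q3 or ((q4 and q4) or not q3)) and not q1)) iff q3)): β-rule — branch into F q5  //  F ((not q3 and ((q3 or ((q4 and q4) or not q3)) and not q1)) iff q3).
      branch 2.1 (add F q5):
        ○ open, literals {q5=0}.
      branch 2.2 (add F ((not q3 and ((q3 or ((q4 and q4) or not q3)) and not q1)) iff q3)):
        F ((not q3 and ((q3 or ((q4 and q4) or not q3)) and not q1)) iff q3): β-rule — branch into T (not q3 and ((q3 or ((q4 and q4) or not q3)) and not q1)), F q3  //  F (not q3 and ((q3 or ((q4 and q4) or not q3)) and not q1)), T q3.
          branch 2.2.1 (add T (not q3 and ((q3 or ((q4 and q4) or not q3)) and not q1)), F q3):
            T (not q3 and ((q3 or ((q4 and q4) or not q3)) and not q1)): α-rule — add T not q3, T ((q3 or ((q4 and q4) or not q3)) and not q1).
            T ((q3 or ((q4 and q4) or not q3)) and not q1): α-rule — add T (q3 or ((q4 and q4) or not q3)), T not q1.
            T (q3 or ((q4 and q4) or not q3)): β-rule — branch into T q3  //  T ((q4 and q4) or not q3).
              branch 2.2.1.1 (add T q3):
                × closes — contains both q3 and not q3.
              branch 2.2.1.2 (add T ((q4 and q4) or not q3)):
                T ((q4 and q4) or not q3): β-rule — branch into T (q4 and q4)  //  T not q3.
                  branch 2.2.1.2.1 (add T (q4 and q4)):
                    T (q4 and q4): α-rule — add T q4, T q4.
                    ○ open, literals {q1=0, q3=0, q4=1}.
                  branch 2.2.1.2.2 (add T not q3):
                    ○ open, literals {q1=0, q3=0}.
          branch 2.2.2 (add F (not q3 and ((q3 or ((q4 and q4) or not q3)) and not q1)), T q3):
            F (not q3 and ((q3 or ((q4 and q4) or not q3)) and not q1)): β-rule — branch into F not q3  //  F ((q3 or ((q4 and q4) or not q3)) and not q1).
              branch 2.2.2.1 (add F not q3):
                ○ open, literals {q3=1}.
              branch 2.2.2.2 (add F ((q3 or ((q4 and q4) or not q3)) and not q1)):
                F ((q3 or ((q4 and q4) or not q3)) and not q1): β-rule — branch into F (q3 or ((q4 and q4) or not q3))  //  F not q1.
                  branch 2.2.2.2.1 (add F (q3 or ((q4 and q4) or not q3))):
                    F (q3 or ((q4 and q4) or not q3)): α-rule — add F q3, F ((q4 and q4) or not q3).
                    × closes — contains both q3 and not q3.
                  branch 2.2.2.2.2 (add F not q1):
                    ○ open, literals {q1=1, q3=1}.
2 branches closed, 6 open.
Each open branch fixes some atoms; the unmentioned ones are free. Counting distinct full assignments: branch {q1=0} (q2, q3, q4, q5) contributes 16 new; branch {q5=0} (q1, q2, q3, q4) contributes 8 new; branch {q1=0, q3=0, q4=1} (q2, q5) contributes 0 new; branch {q1=0, q3=0} (q2, q4, q5) contributes 0 new; branch {q3=1} (q1, q2, q4, q5) contributes 4 new; branch {q1=1, q3=1} (q2, q4, q5) contributes 0 new. Total: 28.

28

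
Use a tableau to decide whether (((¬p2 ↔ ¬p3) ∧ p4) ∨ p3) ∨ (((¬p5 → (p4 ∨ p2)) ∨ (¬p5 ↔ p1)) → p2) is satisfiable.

Initial set: {((((¬p2 ↔ ¬p3) ∧ p4) ∨ p3) ∨ (((¬p5 → (p4 ∨ p2)) ∨ (¬p5 ↔ p1)) → p2))}.
((((¬p2 ↔ ¬p3) ∧ p4) ∨ p3) ∨ (((¬p5 → (p4 ∨ p2)) ∨ (¬p5 ↔ p1)) → p2)): β-rule — branch into (((¬p2 ↔ ¬p3) ∧ p4) ∨ p3)  //  (((¬p5 → (p4 ∨ p2)) ∨ (¬p5 ↔ p1)) → p2).
  branch 1 (add (((¬p2 ↔ ¬p3) ∧ p4) ∨ p3)):
    (((¬p2 ↔ ¬p3) ∧ p4) ∨ p3): β-rule — branch into ((¬p2 ↔ ¬p3) ∧ p4)  //  p3.
      branch 1.1 (add ((¬p2 ↔ ¬p3) ∧ p4)):
        ((¬p2 ↔ ¬p3) ∧ p4): α-rule — add (¬p2 ↔ ¬p3), p4.
        (¬p2 ↔ ¬p3): β-rule — branch into ¬p2, ¬p3  //  ¬¬p2, ¬¬p3.
          branch 1.1.1 (add ¬p2, ¬p3):
            ○ open, literals {p2=false, p3=false, p4=true}.
          branch 1.1.2 (add ¬¬p2, ¬¬p3):
            ○ open, literals {p2=true, p3=true, p4=true}.
      branch 1.2 (add p3):
        ○ open, literals {p3=true}.
  branch 2 (add (((¬p5 → (p4 ∨ p2)) ∨ (¬p5 ↔ p1)) → p2)):
    (((¬p5 → (p4 ∨ p2)) ∨ (¬p5 ↔ p1)) → p2): β-rule — branch into ¬((¬p5 → (p4 ∨ p2)) ∨ (¬p5 ↔ p1))  //  p2.
      branch 2.1 (add ¬((¬p5 → (p4 ∨ p2)) ∨ (¬p5 ↔ p1))):
        ¬((¬p5 → (p4 ∨ p2)) ∨ (¬p5 ↔ p1)): α-rule — add ¬(¬p5 → (p4 ∨ p2)), ¬(¬p5 ↔ p1).
        ¬(¬p5 → (p4 ∨ p2)): α-rule — add ¬p5, ¬(p4 ∨ p2).
        ¬(p4 ∨ p2): α-rule — add ¬p4, ¬p2.
        ¬(¬p5 ↔ p1): β-rule — branch into ¬p5, ¬p1  //  ¬¬p5, p1.
          branch 2.1.1 (add ¬p5, ¬p1):
            ○ open, literals {p1=false, p2=false, p4=false, p5=false}.
          branch 2.1.2 (add ¬¬p5, p1):
            × closes — contains both p5 and ¬p5.
      branch 2.2 (add p2):
        ○ open, literals {p2=true}.
1 branch closed, 5 open.
An open branch gives a satisfying assignment: p2=false, p3=false, p4=true.

Satisfiable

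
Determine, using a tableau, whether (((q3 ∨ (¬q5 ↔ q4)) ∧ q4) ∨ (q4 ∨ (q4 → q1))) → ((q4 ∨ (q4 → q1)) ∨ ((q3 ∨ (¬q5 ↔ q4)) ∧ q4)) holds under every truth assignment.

Assume the negation and expand:
Initial set: {¬((((q3 ∨ (¬q5 ↔ q4)) ∧ q4) ∨ (q4 ∨ (q4 → q1))) → ((q4 ∨ (q4 → q1)) ∨ ((q3 ∨ (¬q5 ↔ q4)) ∧ q4)))}.
¬((((q3 ∨ (¬q5 ↔ q4)) ∧ q4) ∨ (q4 ∨ (q4 → q1))) → ((q4 ∨ (q4 → q1)) ∨ ((q3 ∨ (¬q5 ↔ q4)) ∧ q4))): α-rule — add (((q3 ∨ (¬q5 ↔ q4)) ∧ q4) ∨ (q4 ∨ (q4 → q1))), ¬((q4 ∨ (q4 → q1)) ∨ ((q3 ∨ (¬q5 ↔ q4)) ∧ q4)).
¬((q4 ∨ (q4 → q1)) ∨ ((q3 ∨ (¬q5 ↔ q4)) ∧ q4)): α-rule — add ¬(q4 ∨ (q4 → q1)), ¬((q3 ∨ (¬q5 ↔ q4)) ∧ q4).
¬(q4 ∨ (q4 → q1)): α-rule — add ¬q4, ¬(q4 → q1).
¬(q4 → q1): α-rule — add q4, ¬q1.
× closes — contains both q4 and ¬q4.
All 1 branch closes.
Every branch closed, so the negation is unsatisfiable and the formula is valid.

Valid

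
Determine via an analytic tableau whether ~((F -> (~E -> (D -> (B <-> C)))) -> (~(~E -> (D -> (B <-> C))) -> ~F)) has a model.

Unsatisfiable

Initial set: {~((F -> (~E -> (D -> (B <-> C)))) -> (~(~E -> (D -> (B <-> C))) -> ~F))}.
~((F -> (~E -> (D -> (B <-> C)))) -> (~(~E -> (D -> (B <-> C))) -> ~F)): α-rule — add (F -> (~E -> (D -> (B <-> C)))), ~(~(~E -> (D -> (B <-> C))) -> ~F).
~(~(~E -> (D -> (B <-> C))) -> ~F): α-rule — add ~(~E -> (D -> (B <-> C))), ~~F.
~(~E -> (D -> (B <-> C))): α-rule — add ~E, ~(D -> (B <-> C)).
~(D -> (B <-> C)): α-rule — add D, ~(B <-> C).
(F -> (~E -> (D -> (B <-> C)))): β-rule — branch into ~F  //  (~E -> (D -> (B <-> C))).
  branch 1 (add ~F):
    × closes — contains both F and ~F.
  branch 2 (add (~E -> (D -> (B <-> C)))):
    ~(B <-> C): β-rule — branch into B, ~C  //  ~B, C.
      branch 2.1 (add B, ~C):
        (~E -> (D -> (B <-> C))): β-rule — branch into ~~E  //  (D -> (B <-> C)).
          branch 2.1.1 (add ~~E):
            × closes — contains both E and ~E.
          branch 2.1.2 (add (D -> (B <-> C))):
            (D -> (B <-> C)): β-rule — branch into ~D  //  (B <-> C).
              branch 2.1.2.1 (add ~D):
                × closes — contains both D and ~D.
              branch 2.1.2.2 (add (B <-> C)):
                (B <-> C): β-rule — branch into B, C  //  ~B, ~C.
                  branch 2.1.2.2.1 (add B, C):
                    × closes — contains both C and ~C.
                  branch 2.1.2.2.2 (add ~B, ~C):
                    × closes — contains both B and ~B.
      branch 2.2 (add ~B, C):
        (~E -> (D -> (B <-> C))): β-rule — branch into ~~E  //  (D -> (B <-> C)).
          branch 2.2.1 (add ~~E):
            × closes — contains both E and ~E.
          branch 2.2.2 (add (D -> (B <-> C))):
            (D -> (B <-> C)): β-rule — branch into ~D  //  (B <-> C).
              branch 2.2.2.1 (add ~D):
                × closes — contains both D and ~D.
              branch 2.2.2.2 (add (B <-> C)):
                (B <-> C): β-rule — branch into B, C  //  ~B, ~C.
                  branch 2.2.2.2.1 (add B, C):
                    × closes — contains both B and ~B.
                  branch 2.2.2.2.2 (add ~B, ~C):
                    × closes — contains both C and ~C.
All 9 branches close.
Every branch closed; the formula is unsatisfiable.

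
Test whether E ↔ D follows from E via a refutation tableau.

Initial set: {T E; F (E ↔ D)}.
F (E ↔ D): β-rule — branch into T E, F D  //  F E, T D.
  branch 1 (add T E, F D):
    ○ open, literals {D=false, E=true}.
  branch 2 (add F E, T D):
    × closes — contains both E and ¬E.
1 branch closed, 1 open.
An open branch gives a countermodel: D=false, E=true (unmentioned atoms arbitrary); the premises hold there but the conclusion fails.

No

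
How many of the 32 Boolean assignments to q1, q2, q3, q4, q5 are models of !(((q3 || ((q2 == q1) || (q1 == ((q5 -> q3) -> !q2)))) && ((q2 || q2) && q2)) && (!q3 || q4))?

22

Initial set: {!(((q3 || ((q2 == q1) || (q1 == ((q5 -> q3) -> !q2)))) && ((q2 || q2) && q2)) && (!q3 || q4))}.
!(((q3 || ((q2 == q1) || (q1 == ((q5 -> q3) -> !q2)))) && ((q2 || q2) && q2)) && (!q3 || q4)): β-rule — branch into !((q3 || ((q2 == q1) || (q1 == ((q5 -> q3) -> !q2)))) && ((q2 || q2) && q2))  //  !(!q3 || q4).
  branch 1 (add !((q3 || ((q2 == q1) || (q1 == ((q5 -> q3) -> !q2)))) && ((q2 || q2) && q2))):
    !((q3 || ((q2 == q1) || (q1 == ((q5 -> q3) -> !q2)))) && ((q2 || q2) && q2)): β-rule — branch into !(q3 || ((q2 == q1) || (q1 == ((q5 -> q3) -> !q2))))  //  !((q2 || q2) && q2).
      branch 1.1 (add !(q3 || ((q2 == q1) || (q1 == ((q5 -> q3) -> !q2))))):
        !(q3 || ((q2 == q1) || (q1 == ((q5 -> q3) -> !q2)))): α-rule — add !q3, !((q2 == q1) || (q1 == ((q5 -> q3) -> !q2))).
        !((q2 == q1) || (q1 == ((q5 -> q3) -> !q2))): α-rule — add !(q2 == q1), !(q1 == ((q5 -> q3) -> !q2)).
        !(q2 == q1): β-rule — branch into q2, !q1  //  !q2, q1.
          branch 1.1.1 (add q2, !q1):
            !(q1 == ((q5 -> q3) -> !q2)): β-rule — branch into q1, !((q5 -> q3) -> !q2)  //  !q1, ((q5 -> q3) -> !q2).
              branch 1.1.1.1 (add q1, !((q5 -> q3) -> !q2)):
                × closes — contains both q1 and !q1.
              branch 1.1.1.2 (add !q1, ((q5 -> q3) -> !q2)):
                ((q5 -> q3) -> !q2): β-rule — branch into !(q5 -> q3)  //  !q2.
                  branch 1.1.1.2.1 (add !(q5 -> q3)):
                    !(q5 -> q3): α-rule — add q5, !q3.
                    ○ open, literals {q1=0, q2=1, q3=0, q5=1}.
                  branch 1.1.1.2.2 (add !q2):
                    × closes — contains both q2 and !q2.
          branch 1.1.2 (add !q2, q1):
            !(q1 == ((q5 -> q3) -> !q2)): β-rule — branch into q1, !((q5 -> q3) -> !q2)  //  !q1, ((q5 -> q3) -> !q2).
              branch 1.1.2.1 (add q1, !((q5 -> q3) -> !q2)):
                !((q5 -> q3) -> !q2): α-rule — add (q5 -> q3), !!q2.
                × closes — contains both q2 and !q2.
              branch 1.1.2.2 (add !q1, ((q5 -> q3) -> !q2)):
                × closes — contains both q1 and !q1.
      branch 1.2 (add !((q2 || q2) && q2)):
        !((q2 || q2) && q2): β-rule — branch into !(q2 || q2)  //  !q2.
          branch 1.2.1 (add !(q2 || q2)):
            !(q2 || q2): α-rule — add !q2, !q2.
            ○ open, literals {q2=0}.
          branch 1.2.2 (add !q2):
            ○ open, literals {q2=0}.
  branch 2 (add !(!q3 || q4)):
    !(!q3 || q4): α-rule — add !!q3, !q4.
    ○ open, literals {q3=1, q4=0}.
4 branches closed, 4 open.
Each open branch fixes some atoms; the unmentioned ones are free. Counting distinct full assignments: branch {q1=0, q2=1, q3=0, q5=1} (q4) contributes 2 new; branch {q2=0} (q1, q3, q4, q5) contributes 16 new; branch {q2=0} (q1, q3, q4, q5) contributes 0 new; branch {q3=1, q4=0} (q1, q2, q5) contributes 4 new. Total: 22.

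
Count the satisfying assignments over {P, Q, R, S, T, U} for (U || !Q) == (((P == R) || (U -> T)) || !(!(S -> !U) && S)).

44

Initial set: {((U || !Q) == (((P == R) || (U -> T)) || !(!(S -> !U) && S)))}.
((U || !Q) == (((P == R) || (U -> T)) || !(!(S -> !U) && S))): β-rule — branch into (U || !Q), (((P == R) || (U -> T)) || !(!(S -> !U) && S))  //  !(U || !Q), !(((P == R) || (U -> T)) || !(!(S -> !U) && S)).
  branch 1 (add (U || !Q), (((P == R) || (U -> T)) || !(!(S -> !U) && S))):
    (U || !Q): β-rule — branch into U  //  !Q.
      branch 1.1 (add U):
        (((P == R) || (U -> T)) || !(!(S -> !U) && S)): β-rule — branch into ((P == R) || (U -> T))  //  !(!(S -> !U) && S).
          branch 1.1.1 (add ((P == R) || (U -> T))):
            ((P == R) || (U -> T)): β-rule — branch into (P == R)  //  (U -> T).
              branch 1.1.1.1 (add (P == R)):
                (P == R): β-rule — branch into P, R  //  !P, !R.
                  branch 1.1.1.1.1 (add P, R):
                    ○ open, literals {P=true, R=true, U=true}.
                  branch 1.1.1.1.2 (add !P, !R):
                    ○ open, literals {P=false, R=false, U=true}.
              branch 1.1.1.2 (add (U -> T)):
                (U -> T): β-rule — branch into !U  //  T.
                  branch 1.1.1.2.1 (add !U):
                    × closes — contains both U and !U.
                  branch 1.1.1.2.2 (add T):
                    ○ open, literals {T=true, U=true}.
          branch 1.1.2 (add !(!(S -> !U) && S)):
            !(!(S -> !U) && S): β-rule — branch into !!(S -> !U)  //  !S.
              branch 1.1.2.1 (add !!(S -> !U)):
                !!(S -> !U): β-rule — branch into !S  //  !U.
                  branch 1.1.2.1.1 (add !S):
                    ○ open, literals {S=false, U=true}.
                  branch 1.1.2.1.2 (add !U):
                    × closes — contains both U and !U.
              branch 1.1.2.2 (add !S):
                ○ open, literals {S=false, U=true}.
      branch 1.2 (add !Q):
        (((P == R) || (U -> T)) || !(!(S -> !U) && S)): β-rule — branch into ((P == R) || (U -> T))  //  !(!(S -> !U) && S).
          branch 1.2.1 (add ((P == R) || (U -> T))):
            ((P == R) || (U -> T)): β-rule — branch into (P == R)  //  (U -> T).
              branch 1.2.1.1 (add (P == R)):
                (P == R): β-rule — branch into P, R  //  !P, !R.
                  branch 1.2.1.1.1 (add P, R):
                    ○ open, literals {P=true, Q=false, R=true}.
                  branch 1.2.1.1.2 (add !P, !R):
                    ○ open, literals {P=false, Q=false, R=false}.
              branch 1.2.1.2 (add (U -> T)):
                (U -> T): β-rule — branch into !U  //  T.
                  branch 1.2.1.2.1 (add !U):
                    ○ open, literals {Q=false, U=false}.
                  branch 1.2.1.2.2 (add T):
                    ○ open, literals {Q=false, T=true}.
          branch 1.2.2 (add !(!(S -> !U) && S)):
            !(!(S -> !U) && S): β-rule — branch into !!(S -> !U)  //  !S.
              branch 1.2.2.1 (add !!(S -> !U)):
                !!(S -> !U): β-rule — branch into !S  //  !U.
                  branch 1.2.2.1.1 (add !S):
                    ○ open, literals {Q=false, S=false}.
                  branch 1.2.2.1.2 (add !U):
                    ○ open, literals {Q=false, U=false}.
              branch 1.2.2.2 (add !S):
                ○ open, literals {Q=false, S=false}.
  branch 2 (add !(U || !Q), !(((P == R) || (U -> T)) || !(!(S -> !U) && S))):
    !(U || !Q): α-rule — add !U, !!Q.
    !(((P == R) || (U -> T)) || !(!(S -> !U) && S)): α-rule — add !((P == R) || (U -> T)), !!(!(S -> !U) && S).
    !((P == R) || (U -> T)): α-rule — add !(P == R), !(U -> T).
    !!(!(S -> !U) && S): α-rule — add !(S -> !U), S.
    !(U -> T): α-rule — add U, !T.
    × closes — contains both U and !U.
3 branches closed, 12 open.
Each open branch fixes some atoms; the unmentioned ones are free. Counting distinct full assignments: branch {P=true, R=true, U=true} (Q, S, T) contributes 8 new; branch {P=false, R=false, U=true} (Q, S, T) contributes 8 new; branch {T=true, U=true} (P, Q, R, S) contributes 8 new; branch {S=false, U=true} (P, Q, R, T) contributes 4 new; branch {S=false, U=true} (P, Q, R, T) contributes 0 new; branch {P=true, Q=false, R=true} (S, T, U) contributes 4 new; branch {P=false, Q=false, R=false} (S, T, U) contributes 4 new; branch {Q=false, U=false} (P, R, S, T) contributes 8 new; branch {Q=false, T=true} (P, R, S, U) contributes 0 new; branch {Q=false, S=false} (P, R, T, U) contributes 0 new; branch {Q=false, U=false} (P, R, S, T) contributes 0 new; branch {Q=false, S=false} (P, R, T, U) contributes 0 new. Total: 44.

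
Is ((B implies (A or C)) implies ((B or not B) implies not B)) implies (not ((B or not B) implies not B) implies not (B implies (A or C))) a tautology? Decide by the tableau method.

Assume the negation and expand:
Initial set: {not (((B implies (A or C)) implies ((B or not B) implies not B)) implies (not ((B or not B) implies not B) implies not (B implies (A or C))))}.
not (((B implies (A or C)) implies ((B or not B) implies not B)) implies (not ((B or not B) implies not B) implies not (B implies (A or C)))): α-rule — add ((B implies (A or C)) implies ((B or not B) implies not B)), not (not ((B or not B) implies not B) implies not (B implies (A or C))).
not (not ((B or not B) implies not B) implies not (B implies (A or C))): α-rule — add not ((B or not B) implies not B), not not (B implies (A or C)).
not ((B or not B) implies not B): α-rule — add (B or not B), not not B.
((B implies (A or C)) implies ((B or not B) implies not B)): β-rule — branch into not (B implies (A or C))  //  ((B or not B) implies not B).
  branch 1 (add not (B implies (A or C))):
    not (B implies (A or C)): α-rule — add B, not (A or C).
    not (A or C): α-rule — add not A, not C.
    not not (B implies (A or C)): β-rule — branch into not B  //  (A or C).
      branch 1.1 (add not B):
        × closes — contains both B and not B.
      branch 1.2 (add (A or C)):
        (B or not B): β-rule — branch into B  //  not B.
          branch 1.2.1 (add B):
            (A or C): β-rule — branch into A  //  C.
              branch 1.2.1.1 (add A):
                × closes — contains both A and not A.
              branch 1.2.1.2 (add C):
                × closes — contains both C and not C.
          branch 1.2.2 (add not B):
            × closes — contains both B and not B.
  branch 2 (add ((B or not B) implies not B)):
    not not (B implies (A or C)): β-rule — branch into not B  //  (A or C).
      branch 2.1 (add not B):
        × closes — contains both B and not B.
      branch 2.2 (add (A or C)):
        (B or not B): β-rule — branch into B  //  not B.
          branch 2.2.1 (add B):
            ((B or not B) implies not B): β-rule — branch into not (B or not B)  //  not B.
              branch 2.2.1.1 (add not (B or not B)):
                not (B or not B): α-rule — add not B, not not B.
                × closes — contains both B and not B.
              branch 2.2.1.2 (add not B):
                × closes — contains both B and not B.
          branch 2.2.2 (add not B):
            × closes — contains both B and not B.
All 8 branches close.
Every branch closed, so the negation is unsatisfiable and the formula is valid.

Valid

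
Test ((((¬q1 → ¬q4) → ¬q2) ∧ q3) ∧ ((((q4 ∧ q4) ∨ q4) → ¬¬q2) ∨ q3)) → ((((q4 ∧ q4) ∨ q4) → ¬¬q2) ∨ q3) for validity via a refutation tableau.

Valid

Assume the negation and expand:
Initial set: {¬(((((¬q1 → ¬q4) → ¬q2) ∧ q3) ∧ ((((q4 ∧ q4) ∨ q4) → ¬¬q2) ∨ q3)) → ((((q4 ∧ q4) ∨ q4) → ¬¬q2) ∨ q3))}.
¬(((((¬q1 → ¬q4) → ¬q2) ∧ q3) ∧ ((((q4 ∧ q4) ∨ q4) → ¬¬q2) ∨ q3)) → ((((q4 ∧ q4) ∨ q4) → ¬¬q2) ∨ q3)): α-rule — add ((((¬q1 → ¬q4) → ¬q2) ∧ q3) ∧ ((((q4 ∧ q4) ∨ q4) → ¬¬q2) ∨ q3)), ¬((((q4 ∧ q4) ∨ q4) → ¬¬q2) ∨ q3).
((((¬q1 → ¬q4) → ¬q2) ∧ q3) ∧ ((((q4 ∧ q4) ∨ q4) → ¬¬q2) ∨ q3)): α-rule — add (((¬q1 → ¬q4) → ¬q2) ∧ q3), ((((q4 ∧ q4) ∨ q4) → ¬¬q2) ∨ q3).
¬((((q4 ∧ q4) ∨ q4) → ¬¬q2) ∨ q3): α-rule — add ¬(((q4 ∧ q4) ∨ q4) → ¬¬q2), ¬q3.
(((¬q1 → ¬q4) → ¬q2) ∧ q3): α-rule — add ((¬q1 → ¬q4) → ¬q2), q3.
× closes — contains both q3 and ¬q3.
All 1 branch closes.
Every branch closed, so the negation is unsatisfiable and the formula is valid.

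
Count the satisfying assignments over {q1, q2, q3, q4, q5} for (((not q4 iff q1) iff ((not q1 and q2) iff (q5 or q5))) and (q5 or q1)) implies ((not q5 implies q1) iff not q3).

26

Initial set: {((((not q4 iff q1) iff ((not q1 and q2) iff (q5 or q5))) and (q5 or q1)) implies ((not q5 implies q1) iff not q3))}.
((((not q4 iff q1) iff ((not q1 and q2) iff (q5 or q5))) and (q5 or q1)) implies ((not q5 implies q1) iff not q3)): β-rule — branch into not (((not q4 iff q1) iff ((not q1 and q2) iff (q5 or q5))) and (q5 or q1))  //  ((not q5 implies q1) iff not q3).
  branch 1 (add not (((not q4 iff q1) iff ((not q1 and q2) iff (q5 or q5))) and (q5 or q1))):
    not (((not q4 iff q1) iff ((not q1 and q2) iff (q5 or q5))) and (q5 or q1)): β-rule — branch into not ((not q4 iff q1) iff ((not q1 and q2) iff (q5 or q5)))  //  not (q5 or q1).
      branch 1.1 (add not ((not q4 iff q1) iff ((not q1 and q2) iff (q5 or q5)))):
        not ((not q4 iff q1) iff ((not q1 and q2) iff (q5 or q5))): β-rule — branch into (not q4 iff q1), not ((not q1 and q2) iff (q5 or q5))  //  not (not q4 iff q1), ((not q1 and q2) iff (q5 or q5)).
          branch 1.1.1 (add (not q4 iff q1), not ((not q1 and q2) iff (q5 or q5))):
            (not q4 iff q1): β-rule — branch into not q4, q1  //  not not q4, not q1.
              branch 1.1.1.1 (add not q4, q1):
                not ((not q1 and q2) iff (q5 or q5)): β-rule — branch into (not q1 and q2), not (q5 or q5)  //  not (not q1 and q2), (q5 or q5).
                  branch 1.1.1.1.1 (add (not q1 and q2), not (q5 or q5)):
                    (not q1 and q2): α-rule — add not q1, q2.
                    × closes — contains both q1 and not q1.
                  branch 1.1.1.1.2 (add not (not q1 and q2), (q5 or q5)):
                    not (not q1 and q2): β-rule — branch into not not q1  //  not q2.
                      branch 1.1.1.1.2.1 (add not not q1):
                        (q5 or q5): β-rule — branch into q5  //  q5.
                          branch 1.1.1.1.2.1.1 (add q5):
                            ○ open, literals {q1=T, q4=F, q5=T}.
                          branch 1.1.1.1.2.1.2 (add q5):
                            ○ open, literals {q1=T, q4=F, q5=T}.
                      branch 1.1.1.1.2.2 (add not q2):
                        (q5 or q5): β-rule — branch into q5  //  q5.
                          branch 1.1.1.1.2.2.1 (add q5):
                            ○ open, literals {q1=T, q2=F, q4=F, q5=T}.
                          branch 1.1.1.1.2.2.2 (add q5):
                            ○ open, literals {q1=T, q2=F, q4=F, q5=T}.
              branch 1.1.1.2 (add not not q4, not q1):
                not ((not q1 and q2) iff (q5 or q5)): β-rule — branch into (not q1 and q2), not (q5 or q5)  //  not (not q1 and q2), (q5 or q5).
                  branch 1.1.1.2.1 (add (not q1 and q2), not (q5 or q5)):
                    (not q1 and q2): α-rule — add not q1, q2.
                    not (q5 or q5): α-rule — add not q5, not q5.
                    ○ open, literals {q1=F, q2=T, q4=T, q5=F}.
                  branch 1.1.1.2.2 (add not (not q1 and q2), (q5 or q5)):
                    not (not q1 and q2): β-rule — branch into not not q1  //  not q2.
                      branch 1.1.1.2.2.1 (add not not q1):
                        × closes — contains both q1 and not q1.
                      branch 1.1.1.2.2.2 (add not q2):
                        (q5 or q5): β-rule — branch into q5  //  q5.
                          branch 1.1.1.2.2.2.1 (add q5):
                            ○ open, literals {q1=F, q2=F, q4=T, q5=T}.
                          branch 1.1.1.2.2.2.2 (add q5):
                            ○ open, literals {q1=F, q2=F, q4=T, q5=T}.
          branch 1.1.2 (add not (not q4 iff q1), ((not q1 and q2) iff (q5 or q5))):
            not (not q4 iff q1): β-rule — branch into not q4, not q1  //  not not q4, q1.
              branch 1.1.2.1 (add not q4, not q1):
                ((not q1 and q2) iff (q5 or q5)): β-rule — branch into (not q1 and q2), (q5 or q5)  //  not (not q1 and q2), not (q5 or q5).
                  branch 1.1.2.1.1 (add (not q1 and q2), (q5 or q5)):
                    (not q1 and q2): α-rule — add not q1, q2.
                    (q5 or q5): β-rule — branch into q5  //  q5.
                      branch 1.1.2.1.1.1 (add q5):
                        ○ open, literals {q1=F, q2=T, q4=F, q5=T}.
                      branch 1.1.2.1.1.2 (add q5):
                        ○ open, literals {q1=F, q2=T, q4=F, q5=T}.
                  branch 1.1.2.1.2 (add not (not q1 and q2), not (q5 or q5)):
                    not (q5 or q5): α-rule — add not q5, not q5.
                    not (not q1 and q2): β-rule — branch into not not q1  //  not q2.
                      branch 1.1.2.1.2.1 (add not not q1):
                        × closes — contains both q1 and not q1.
                      branch 1.1.2.1.2.2 (add not q2):
                        ○ open, literals {q1=F, q2=F, q4=F, q5=F}.
              branch 1.1.2.2 (add not not q4, q1):
                ((not q1 and q2) iff (q5 or q5)): β-rule — branch into (not q1 and q2), (q5 or q5)  //  not (not q1 and q2), not (q5 or q5).
                  branch 1.1.2.2.1 (add (not q1 and q2), (q5 or q5)):
                    (not q1 and q2): α-rule — add not q1, q2.
                    × closes — contains both q1 and not q1.
                  branch 1.1.2.2.2 (add not (not q1 and q2), not (q5 or q5)):
                    not (q5 or q5): α-rule — add not q5, not q5.
                    not (not q1 and q2): β-rule — branch into not not q1  //  not q2.
                      branch 1.1.2.2.2.1 (add not not q1):
                        ○ open, literals {q1=T, q4=T, q5=F}.
                      branch 1.1.2.2.2.2 (add not q2):
                        ○ open, literals {q1=T, q2=F, q4=T, q5=F}.
      branch 1.2 (add not (q5 or q1)):
        not (q5 or q1): α-rule — add not q5, not q1.
        ○ open, literals {q1=F, q5=F}.
  branch 2 (add ((not q5 implies q1) iff not q3)):
    ((not q5 implies q1) iff not q3): β-rule — branch into (not q5 implies q1), not q3  //  not (not q5 implies q1), not not q3.
      branch 2.1 (add (not q5 implies q1), not q3):
        (not q5 implies q1): β-rule — branch into not not q5  //  q1.
          branch 2.1.1 (add not not q5):
            ○ open, literals {q3=F, q5=T}.
          branch 2.1.2 (add q1):
            ○ open, literals {q1=T, q3=F}.
      branch 2.2 (add not (not q5 implies q1), not not q3):
        not (not q5 implies q1): α-rule — add not q5, not q1.
        ○ open, literals {q1=F, q3=T, q5=F}.
4 branches closed, 16 open.
Each open branch fixes some atoms; the unmentioned ones are free. Counting distinct full assignments: branch {q1=T, q4=F, q5=T} (q2, q3) contributes 4 new; branch {q1=T, q4=F, q5=T} (q2, q3) contributes 0 new; branch {q1=T, q2=F, q4=F, q5=T} (q3) contributes 0 new; branch {q1=T, q2=F, q4=F, q5=T} (q3) contributes 0 new; branch {q1=F, q2=T, q4=T, q5=F} (q3) contributes 2 new; branch {q1=F, q2=F, q4=T, q5=T} (q3) contributes 2 new; branch {q1=F, q2=F, q4=T, q5=T} (q3) contributes 0 new; branch {q1=F, q2=T, q4=F, q5=T} (q3) contributes 2 new; branch {q1=F, q2=T, q4=F, q5=T} (q3) contributes 0 new; branch {q1=F, q2=F, q4=F, q5=F} (q3) contributes 2 new; branch {q1=T, q4=T, q5=F} (q2, q3) contributes 4 new; branch {q1=T, q2=F, q4=T, q5=F} (q3) contributes 0 new; branch {q1=F, q5=F} (q2, q3, q4) contributes 4 new; branch {q3=F, q5=T} (q1, q2, q4) contributes 4 new; branch {q1=T, q3=F} (q2, q4, q5) contributes 2 new; branch {q1=F, q3=T, q5=F} (q2, q4) contributes 0 new. Total: 26.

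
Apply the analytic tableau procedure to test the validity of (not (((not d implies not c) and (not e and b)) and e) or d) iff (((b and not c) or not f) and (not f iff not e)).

Assume the negation and expand:
Initial set: {not ((not (((not d implies not c) and (not e and b)) and e) or d) iff (((b and not c) or not f) and (not f iff not e)))}.
not ((not (((not d implies not c) and (not e and b)) and e) or d) iff (((b and not c) or not f) and (not f iff not e))): β-rule — branch into (not (((not d implies not c) and (not e and b)) and e) or d), not (((b and not c) or not f) and (not f iff not e))  //  not (not (((not d implies not c) and (not e and b)) and e) or d), (((b and not c) or not f) and (not f iff not e)).
  branch 1 (add (not (((not d implies not c) and (not e and b)) and e) or d), not (((b and not c) or not f) and (not f iff not e))):
    (not (((not d implies not c) and (not e and b)) and e) or d): β-rule — branch into not (((not d implies not c) and (not e and b)) and e)  //  d.
      branch 1.1 (add not (((not d implies not c) and (not e and b)) and e)):
        not (((b and not c) or not f) and (not f iff not e)): β-rule — branch into not ((b and not c) or not f)  //  not (not f iff not e).
          branch 1.1.1 (add not ((b and not c) or not f)):
            not ((b and not c) or not f): α-rule — add not (b and not c), not not f.
            not (((not d implies not c) and (not e and b)) and e): β-rule — branch into not ((not d implies not c) and (not e and b))  //  not e.
              branch 1.1.1.1 (add not ((not d implies not c) and (not e and b))):
                not (b and not c): β-rule — branch into not b  //  not not c.
                  branch 1.1.1.1.1 (add not b):
                    not ((not d implies not c) and (not e and b)): β-rule — branch into not (not d implies not c)  //  not (not e and b).
                      branch 1.1.1.1.1.1 (add not (not d implies not c)):
                        not (not d implies not c): α-rule — add not d, not not c.
                        ○ open, literals {b=false, c=true, d=false, f=true}.
                      branch 1.1.1.1.1.2 (add not (not e and b)):
                        not (not e and b): β-rule — branch into not not e  //  not b.
                          branch 1.1.1.1.1.2.1 (add not not e):
                            ○ open, literals {b=false, e=true, f=true}.
                          branch 1.1.1.1.1.2.2 (add not b):
                            ○ open, literals {b=false, f=true}.
                  branch 1.1.1.1.2 (add not not c):
                    not ((not d implies not c) and (not e and b)): β-rule — branch into not (not d implies not c)  //  not (not e and b).
                      branch 1.1.1.1.2.1 (add not (not d implies not c)):
                        not (not d implies not c): α-rule — add not d, not not c.
                        ○ open, literals {c=true, d=false, f=true}.
                      branch 1.1.1.1.2.2 (add not (not e and b)):
                        not (not e and b): β-rule — branch into not not e  //  not b.
                          branch 1.1.1.1.2.2.1 (add not not e):
                            ○ open, literals {c=true, e=true, f=true}.
                          branch 1.1.1.1.2.2.2 (add not b):
                            ○ open, literals {b=false, c=true, f=true}.
              branch 1.1.1.2 (add not e):
                not (b and not c): β-rule — branch into not b  //  not not c.
                  branch 1.1.1.2.1 (add not b):
                    ○ open, literals {b=false, e=false, f=true}.
                  branch 1.1.1.2.2 (add not not c):
                    ○ open, literals {c=true, e=false, f=true}.
          branch 1.1.2 (add not (not f iff not e)):
            not (((not d implies not c) and (not e and b)) and e): β-rule — branch into not ((not d implies not c) and (not e and b))  //  not e.
              branch 1.1.2.1 (add not ((not d implies not c) and (not e and b))):
                not (not f iff not e): β-rule — branch into not f, not not e  //  not not f, not e.
                  branch 1.1.2.1.1 (add not f, not not e):
                    not ((not d implies not c) and (not e and b)): β-rule — branch into not (not d implies not c)  //  not (not e and b).
                      branch 1.1.2.1.1.1 (add not (not d implies not c)):
                        not (not d implies not c): α-rule — add not d, not not c.
                        ○ open, literals {c=true, d=false, e=true, f=false}.
                      branch 1.1.2.1.1.2 (add not (not e and b)):
                        not (not e and b): β-rule — branch into not not e  //  not b.
                          branch 1.1.2.1.1.2.1 (add not not e):
                            ○ open, literals {e=true, f=false}.
                          branch 1.1.2.1.1.2.2 (add not b):
                            ○ open, literals {b=false, e=true, f=false}.
                  branch 1.1.2.1.2 (add not not f, not e):
                    not ((not d implies not c) and (not e and b)): β-rule — branch into not (not d implies not c)  //  not (not e and b).
                      branch 1.1.2.1.2.1 (add not (not d implies not c)):
                        not (not d implies not c): α-rule — add not d, not not c.
                        ○ open, literals {c=true, d=false, e=false, f=true}.
                      branch 1.1.2.1.2.2 (add not (not e and b)):
                        not (not e and b): β-rule — branch into not not e  //  not b.
                          branch 1.1.2.1.2.2.1 (add not not e):
                            × closes — contains both e and not e.
                          branch 1.1.2.1.2.2.2 (add not b):
                            ○ open, literals {b=false, e=false, f=true}.
              branch 1.1.2.2 (add not e):
                not (not f iff not e): β-rule — branch into not f, not not e  //  not not f, not e.
                  branch 1.1.2.2.1 (add not f, not not e):
                    × closes — contains both e and not e.
                  branch 1.1.2.2.2 (add not not f, not e):
                    ○ open, literals {e=false, f=true}.
      branch 1.2 (add d):
        not (((b and not c) or not f) and (not f iff not e)): β-rule — branch into not ((b and not c) or not f)  //  not (not f iff not e).
          branch 1.2.1 (add not ((b and not c) or not f)):
            not ((b and not c) or not f): α-rule — add not (b and not c), not not f.
            not (b and not c): β-rule — branch into not b  //  not not c.
              branch 1.2.1.1 (add not b):
                ○ open, literals {b=false, d=true, f=true}.
              branch 1.2.1.2 (add not not c):
                ○ open, literals {c=true, d=true, f=true}.
          branch 1.2.2 (add not (not f iff not e)):
            not (not f iff not e): β-rule — branch into not f, not not e  //  not not f, not e.
              branch 1.2.2.1 (add not f, not not e):
                ○ open, literals {d=true, e=true, f=false}.
              branch 1.2.2.2 (add not not f, not e):
                ○ open, literals {d=true, e=false, f=true}.
  branch 2 (add not (not (((not d implies not c) and (not e and b)) and e) or d), (((b and not c) or not f) and (not f iff not e))):
    not (not (((not d implies not c) and (not e and b)) and e) or d): α-rule — add not not (((not d implies not c) and (not e and b)) and e), not d.
    (((b and not c) or not f) and (not f iff not e)): α-rule — add ((b and not c) or not f), (not f iff not e).
    not not (((not d implies not c) and (not e and b)) and e): α-rule — add ((not d implies not c) and (not e and b)), e.
    ((not d implies not c) and (not e and b)): α-rule — add (not d implies not c), (not e and b).
    (not e and b): α-rule — add not e, b.
    × closes — contains both e and not e.
3 branches closed, 18 open.
An open branch gives a countermodel: b=false, c=true, d=false, f=true (unmentioned atoms arbitrary); under it the original formula is false.

Not valid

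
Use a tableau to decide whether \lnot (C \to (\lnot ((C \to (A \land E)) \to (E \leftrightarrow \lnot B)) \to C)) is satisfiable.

Initial set: {\lnot (C \to (\lnot ((C \to (A \land E)) \to (E \leftrightarrow \lnot B)) \to C))}.
\lnot (C \to (\lnot ((C \to (A \land E)) \to (E \leftrightarrow \lnot B)) \to C)): α-rule — add C, \lnot (\lnot ((C \to (A \land E)) \to (E \leftrightarrow \lnot B)) \to C).
\lnot (\lnot ((C \to (A \land E)) \to (E \leftrightarrow \lnot B)) \to C): α-rule — add \lnot ((C \to (A \land E)) \to (E \leftrightarrow \lnot B)), \lnot C.
× closes — contains both C and \lnot C.
All 1 branch closes.
Every branch closed; the formula is unsatisfiable.

Unsatisfiable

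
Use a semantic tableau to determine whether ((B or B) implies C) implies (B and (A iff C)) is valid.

Not valid

Assume the negation and expand:
Initial set: {not (((B or B) implies C) implies (B and (A iff C)))}.
not (((B or B) implies C) implies (B and (A iff C))): α-rule — add ((B or B) implies C), not (B and (A iff C)).
((B or B) implies C): β-rule — branch into not (B or B)  //  C.
  branch 1 (add not (B or B)):
    not (B or B): α-rule — add not B, not B.
    not (B and (A iff C)): β-rule — branch into not B  //  not (A iff C).
      branch 1.1 (add not B):
        ○ open, literals {B=0}.
      branch 1.2 (add not (A iff C)):
        not (A iff C): β-rule — branch into A, not C  //  not A, C.
          branch 1.2.1 (add A, not C):
            ○ open, literals {A=1, B=0, C=0}.
          branch 1.2.2 (add not A, C):
            ○ open, literals {A=0, B=0, C=1}.
  branch 2 (add C):
    not (B and (A iff C)): β-rule — branch into not B  //  not (A iff C).
      branch 2.1 (add not B):
        ○ open, literals {B=0, C=1}.
      branch 2.2 (add not (A iff C)):
        not (A iff C): β-rule — branch into A, not C  //  not A, C.
          branch 2.2.1 (add A, not C):
            × closes — contains both C and not C.
          branch 2.2.2 (add not A, C):
            ○ open, literals {A=0, C=1}.
1 branch closed, 5 open.
An open branch gives a countermodel: B=0 (unmentioned atoms arbitrary); under it the original formula is false.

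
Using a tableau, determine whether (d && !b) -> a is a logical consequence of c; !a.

Initial set: {c; !a; !((d && !b) -> a)}.
!((d && !b) -> a): α-rule — add (d && !b), !a.
(d && !b): α-rule — add d, !b.
○ open, literals {a=F, b=F, c=T, d=T}.
0 branches closed, 1 open.
An open branch gives a countermodel: a=F, b=F, c=T, d=T (unmentioned atoms arbitrary); the premises hold there but the conclusion fails.

No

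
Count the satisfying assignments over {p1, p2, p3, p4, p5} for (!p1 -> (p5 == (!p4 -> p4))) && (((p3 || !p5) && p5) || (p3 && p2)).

9

Initial set: {((!p1 -> (p5 == (!p4 -> p4))) && (((p3 || !p5) && p5) || (p3 && p2)))}.
((!p1 -> (p5 == (!p4 -> p4))) && (((p3 || !p5) && p5) || (p3 && p2))): α-rule — add (!p1 -> (p5 == (!p4 -> p4))), (((p3 || !p5) && p5) || (p3 && p2)).
(!p1 -> (p5 == (!p4 -> p4))): β-rule — branch into !!p1  //  (p5 == (!p4 -> p4)).
  branch 1 (add !!p1):
    (((p3 || !p5) && p5) || (p3 && p2)): β-rule — branch into ((p3 || !p5) && p5)  //  (p3 && p2).
      branch 1.1 (add ((p3 || !p5) && p5)):
        ((p3 || !p5) && p5): α-rule — add (p3 || !p5), p5.
        (p3 || !p5): β-rule — branch into p3  //  !p5.
          branch 1.1.1 (add p3):
            ○ open, literals {p1=true, p3=true, p5=true}.
          branch 1.1.2 (add !p5):
            × closes — contains both p5 and !p5.
      branch 1.2 (add (p3 && p2)):
        (p3 && p2): α-rule — add p3, p2.
        ○ open, literals {p1=true, p2=true, p3=true}.
  branch 2 (add (p5 == (!p4 -> p4))):
    (((p3 || !p5) && p5) || (p3 && p2)): β-rule — branch into ((p3 || !p5) && p5)  //  (p3 && p2).
      branch 2.1 (add ((p3 || !p5) && p5)):
        ((p3 || !p5) && p5): α-rule — add (p3 || !p5), p5.
        (p5 == (!p4 -> p4)): β-rule — branch into p5, (!p4 -> p4)  //  !p5, !(!p4 -> p4).
          branch 2.1.1 (add p5, (!p4 -> p4)):
            (p3 || !p5): β-rule — branch into p3  //  !p5.
              branch 2.1.1.1 (add p3):
                (!p4 -> p4): β-rule — branch into !!p4  //  p4.
                  branch 2.1.1.1.1 (add !!p4):
                    ○ open, literals {p3=true, p4=true, p5=true}.
                  branch 2.1.1.1.2 (add p4):
                    ○ open, literals {p3=true, p4=true, p5=true}.
              branch 2.1.1.2 (add !p5):
                × closes — contains both p5 and !p5.
          branch 2.1.2 (add !p5, !(!p4 -> p4)):
            × closes — contains both p5 and !p5.
      branch 2.2 (add (p3 && p2)):
        (p3 && p2): α-rule — add p3, p2.
        (p5 == (!p4 -> p4)): β-rule — branch into p5, (!p4 -> p4)  //  !p5, !(!p4 -> p4).
          branch 2.2.1 (add p5, (!p4 -> p4)):
            (!p4 -> p4): β-rule — branch into !!p4  //  p4.
              branch 2.2.1.1 (add !!p4):
                ○ open, literals {p2=true, p3=true, p4=true, p5=true}.
              branch 2.2.1.2 (add p4):
                ○ open, literals {p2=true, p3=true, p4=true, p5=true}.
          branch 2.2.2 (add !p5, !(!p4 -> p4)):
            !(!p4 -> p4): α-rule — add !p4, !p4.
            ○ open, literals {p2=true, p3=true, p4=false, p5=false}.
3 branches closed, 7 open.
Each open branch fixes some atoms; the unmentioned ones are free. Counting distinct full assignments: branch {p1=true, p3=true, p5=true} (p2, p4) contributes 4 new; branch {p1=true, p2=true, p3=true} (p4, p5) contributes 2 new; branch {p3=true, p4=true, p5=true} (p1, p2) contributes 2 new; branch {p3=true, p4=true, p5=true} (p1, p2) contributes 0 new; branch {p2=true, p3=true, p4=true, p5=true} (p1) contributes 0 new; branch {p2=true, p3=true, p4=true, p5=true} (p1) contributes 0 new; branch {p2=true, p3=true, p4=false, p5=false} (p1) contributes 1 new. Total: 9.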